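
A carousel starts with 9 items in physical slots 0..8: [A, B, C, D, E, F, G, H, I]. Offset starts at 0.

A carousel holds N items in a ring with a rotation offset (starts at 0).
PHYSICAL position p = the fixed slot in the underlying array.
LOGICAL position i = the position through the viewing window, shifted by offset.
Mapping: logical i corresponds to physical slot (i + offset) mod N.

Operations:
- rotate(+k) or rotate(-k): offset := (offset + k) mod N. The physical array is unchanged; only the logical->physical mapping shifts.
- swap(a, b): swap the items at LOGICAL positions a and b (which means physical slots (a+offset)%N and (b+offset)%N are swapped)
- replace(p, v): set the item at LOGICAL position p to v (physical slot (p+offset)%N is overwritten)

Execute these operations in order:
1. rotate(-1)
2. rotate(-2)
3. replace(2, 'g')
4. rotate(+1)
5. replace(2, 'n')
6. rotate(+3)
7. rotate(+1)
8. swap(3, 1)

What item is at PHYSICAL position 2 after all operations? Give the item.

After op 1 (rotate(-1)): offset=8, physical=[A,B,C,D,E,F,G,H,I], logical=[I,A,B,C,D,E,F,G,H]
After op 2 (rotate(-2)): offset=6, physical=[A,B,C,D,E,F,G,H,I], logical=[G,H,I,A,B,C,D,E,F]
After op 3 (replace(2, 'g')): offset=6, physical=[A,B,C,D,E,F,G,H,g], logical=[G,H,g,A,B,C,D,E,F]
After op 4 (rotate(+1)): offset=7, physical=[A,B,C,D,E,F,G,H,g], logical=[H,g,A,B,C,D,E,F,G]
After op 5 (replace(2, 'n')): offset=7, physical=[n,B,C,D,E,F,G,H,g], logical=[H,g,n,B,C,D,E,F,G]
After op 6 (rotate(+3)): offset=1, physical=[n,B,C,D,E,F,G,H,g], logical=[B,C,D,E,F,G,H,g,n]
After op 7 (rotate(+1)): offset=2, physical=[n,B,C,D,E,F,G,H,g], logical=[C,D,E,F,G,H,g,n,B]
After op 8 (swap(3, 1)): offset=2, physical=[n,B,C,F,E,D,G,H,g], logical=[C,F,E,D,G,H,g,n,B]

Answer: C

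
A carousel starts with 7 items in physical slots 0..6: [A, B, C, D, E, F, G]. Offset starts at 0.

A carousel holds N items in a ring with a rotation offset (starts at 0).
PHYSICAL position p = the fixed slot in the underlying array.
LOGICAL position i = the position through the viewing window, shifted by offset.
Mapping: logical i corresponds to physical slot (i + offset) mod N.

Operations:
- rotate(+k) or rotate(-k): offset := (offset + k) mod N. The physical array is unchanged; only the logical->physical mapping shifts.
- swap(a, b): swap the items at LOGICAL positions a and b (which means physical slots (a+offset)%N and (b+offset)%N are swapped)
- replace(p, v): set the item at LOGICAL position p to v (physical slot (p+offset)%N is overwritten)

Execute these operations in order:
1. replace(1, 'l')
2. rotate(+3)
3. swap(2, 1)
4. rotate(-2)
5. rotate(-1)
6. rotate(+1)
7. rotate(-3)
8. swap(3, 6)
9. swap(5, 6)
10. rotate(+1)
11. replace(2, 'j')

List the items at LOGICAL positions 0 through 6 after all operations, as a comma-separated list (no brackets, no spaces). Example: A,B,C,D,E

Answer: G,A,j,C,l,D,E

Derivation:
After op 1 (replace(1, 'l')): offset=0, physical=[A,l,C,D,E,F,G], logical=[A,l,C,D,E,F,G]
After op 2 (rotate(+3)): offset=3, physical=[A,l,C,D,E,F,G], logical=[D,E,F,G,A,l,C]
After op 3 (swap(2, 1)): offset=3, physical=[A,l,C,D,F,E,G], logical=[D,F,E,G,A,l,C]
After op 4 (rotate(-2)): offset=1, physical=[A,l,C,D,F,E,G], logical=[l,C,D,F,E,G,A]
After op 5 (rotate(-1)): offset=0, physical=[A,l,C,D,F,E,G], logical=[A,l,C,D,F,E,G]
After op 6 (rotate(+1)): offset=1, physical=[A,l,C,D,F,E,G], logical=[l,C,D,F,E,G,A]
After op 7 (rotate(-3)): offset=5, physical=[A,l,C,D,F,E,G], logical=[E,G,A,l,C,D,F]
After op 8 (swap(3, 6)): offset=5, physical=[A,F,C,D,l,E,G], logical=[E,G,A,F,C,D,l]
After op 9 (swap(5, 6)): offset=5, physical=[A,F,C,l,D,E,G], logical=[E,G,A,F,C,l,D]
After op 10 (rotate(+1)): offset=6, physical=[A,F,C,l,D,E,G], logical=[G,A,F,C,l,D,E]
After op 11 (replace(2, 'j')): offset=6, physical=[A,j,C,l,D,E,G], logical=[G,A,j,C,l,D,E]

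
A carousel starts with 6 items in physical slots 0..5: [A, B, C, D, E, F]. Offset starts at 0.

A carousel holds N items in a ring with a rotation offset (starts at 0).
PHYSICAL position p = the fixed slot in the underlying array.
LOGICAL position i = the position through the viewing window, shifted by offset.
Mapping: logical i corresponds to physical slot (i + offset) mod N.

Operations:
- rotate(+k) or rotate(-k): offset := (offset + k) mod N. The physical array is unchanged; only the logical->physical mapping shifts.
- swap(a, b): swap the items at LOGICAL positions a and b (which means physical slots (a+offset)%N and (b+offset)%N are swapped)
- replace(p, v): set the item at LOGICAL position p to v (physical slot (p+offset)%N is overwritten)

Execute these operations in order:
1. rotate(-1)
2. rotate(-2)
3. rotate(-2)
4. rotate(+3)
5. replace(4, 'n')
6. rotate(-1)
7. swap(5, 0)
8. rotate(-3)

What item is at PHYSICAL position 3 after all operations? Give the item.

After op 1 (rotate(-1)): offset=5, physical=[A,B,C,D,E,F], logical=[F,A,B,C,D,E]
After op 2 (rotate(-2)): offset=3, physical=[A,B,C,D,E,F], logical=[D,E,F,A,B,C]
After op 3 (rotate(-2)): offset=1, physical=[A,B,C,D,E,F], logical=[B,C,D,E,F,A]
After op 4 (rotate(+3)): offset=4, physical=[A,B,C,D,E,F], logical=[E,F,A,B,C,D]
After op 5 (replace(4, 'n')): offset=4, physical=[A,B,n,D,E,F], logical=[E,F,A,B,n,D]
After op 6 (rotate(-1)): offset=3, physical=[A,B,n,D,E,F], logical=[D,E,F,A,B,n]
After op 7 (swap(5, 0)): offset=3, physical=[A,B,D,n,E,F], logical=[n,E,F,A,B,D]
After op 8 (rotate(-3)): offset=0, physical=[A,B,D,n,E,F], logical=[A,B,D,n,E,F]

Answer: n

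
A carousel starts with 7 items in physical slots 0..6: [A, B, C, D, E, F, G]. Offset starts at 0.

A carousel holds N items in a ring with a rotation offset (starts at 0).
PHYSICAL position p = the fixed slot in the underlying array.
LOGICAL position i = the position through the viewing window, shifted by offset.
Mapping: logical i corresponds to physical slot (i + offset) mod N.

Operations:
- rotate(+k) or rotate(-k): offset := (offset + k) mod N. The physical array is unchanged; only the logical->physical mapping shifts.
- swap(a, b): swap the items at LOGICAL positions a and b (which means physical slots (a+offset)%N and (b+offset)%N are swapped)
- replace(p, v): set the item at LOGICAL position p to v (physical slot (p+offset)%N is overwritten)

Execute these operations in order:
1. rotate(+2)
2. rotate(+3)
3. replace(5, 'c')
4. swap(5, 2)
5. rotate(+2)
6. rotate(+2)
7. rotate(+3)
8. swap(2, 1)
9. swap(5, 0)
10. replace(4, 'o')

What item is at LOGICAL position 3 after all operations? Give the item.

Answer: B

Derivation:
After op 1 (rotate(+2)): offset=2, physical=[A,B,C,D,E,F,G], logical=[C,D,E,F,G,A,B]
After op 2 (rotate(+3)): offset=5, physical=[A,B,C,D,E,F,G], logical=[F,G,A,B,C,D,E]
After op 3 (replace(5, 'c')): offset=5, physical=[A,B,C,c,E,F,G], logical=[F,G,A,B,C,c,E]
After op 4 (swap(5, 2)): offset=5, physical=[c,B,C,A,E,F,G], logical=[F,G,c,B,C,A,E]
After op 5 (rotate(+2)): offset=0, physical=[c,B,C,A,E,F,G], logical=[c,B,C,A,E,F,G]
After op 6 (rotate(+2)): offset=2, physical=[c,B,C,A,E,F,G], logical=[C,A,E,F,G,c,B]
After op 7 (rotate(+3)): offset=5, physical=[c,B,C,A,E,F,G], logical=[F,G,c,B,C,A,E]
After op 8 (swap(2, 1)): offset=5, physical=[G,B,C,A,E,F,c], logical=[F,c,G,B,C,A,E]
After op 9 (swap(5, 0)): offset=5, physical=[G,B,C,F,E,A,c], logical=[A,c,G,B,C,F,E]
After op 10 (replace(4, 'o')): offset=5, physical=[G,B,o,F,E,A,c], logical=[A,c,G,B,o,F,E]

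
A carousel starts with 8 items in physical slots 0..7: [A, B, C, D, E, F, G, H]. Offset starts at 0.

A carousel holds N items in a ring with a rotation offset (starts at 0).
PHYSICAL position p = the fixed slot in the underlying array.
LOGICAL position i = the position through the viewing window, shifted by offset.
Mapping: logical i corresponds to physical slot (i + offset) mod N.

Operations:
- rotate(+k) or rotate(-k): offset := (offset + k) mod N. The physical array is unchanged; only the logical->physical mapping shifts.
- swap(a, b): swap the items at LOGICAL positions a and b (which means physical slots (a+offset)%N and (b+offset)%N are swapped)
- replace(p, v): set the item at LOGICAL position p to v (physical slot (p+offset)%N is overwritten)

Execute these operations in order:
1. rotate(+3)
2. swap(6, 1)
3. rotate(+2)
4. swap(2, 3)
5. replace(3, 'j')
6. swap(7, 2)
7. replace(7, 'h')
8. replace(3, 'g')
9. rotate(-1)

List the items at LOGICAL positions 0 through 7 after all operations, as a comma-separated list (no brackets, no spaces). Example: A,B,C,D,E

After op 1 (rotate(+3)): offset=3, physical=[A,B,C,D,E,F,G,H], logical=[D,E,F,G,H,A,B,C]
After op 2 (swap(6, 1)): offset=3, physical=[A,E,C,D,B,F,G,H], logical=[D,B,F,G,H,A,E,C]
After op 3 (rotate(+2)): offset=5, physical=[A,E,C,D,B,F,G,H], logical=[F,G,H,A,E,C,D,B]
After op 4 (swap(2, 3)): offset=5, physical=[H,E,C,D,B,F,G,A], logical=[F,G,A,H,E,C,D,B]
After op 5 (replace(3, 'j')): offset=5, physical=[j,E,C,D,B,F,G,A], logical=[F,G,A,j,E,C,D,B]
After op 6 (swap(7, 2)): offset=5, physical=[j,E,C,D,A,F,G,B], logical=[F,G,B,j,E,C,D,A]
After op 7 (replace(7, 'h')): offset=5, physical=[j,E,C,D,h,F,G,B], logical=[F,G,B,j,E,C,D,h]
After op 8 (replace(3, 'g')): offset=5, physical=[g,E,C,D,h,F,G,B], logical=[F,G,B,g,E,C,D,h]
After op 9 (rotate(-1)): offset=4, physical=[g,E,C,D,h,F,G,B], logical=[h,F,G,B,g,E,C,D]

Answer: h,F,G,B,g,E,C,D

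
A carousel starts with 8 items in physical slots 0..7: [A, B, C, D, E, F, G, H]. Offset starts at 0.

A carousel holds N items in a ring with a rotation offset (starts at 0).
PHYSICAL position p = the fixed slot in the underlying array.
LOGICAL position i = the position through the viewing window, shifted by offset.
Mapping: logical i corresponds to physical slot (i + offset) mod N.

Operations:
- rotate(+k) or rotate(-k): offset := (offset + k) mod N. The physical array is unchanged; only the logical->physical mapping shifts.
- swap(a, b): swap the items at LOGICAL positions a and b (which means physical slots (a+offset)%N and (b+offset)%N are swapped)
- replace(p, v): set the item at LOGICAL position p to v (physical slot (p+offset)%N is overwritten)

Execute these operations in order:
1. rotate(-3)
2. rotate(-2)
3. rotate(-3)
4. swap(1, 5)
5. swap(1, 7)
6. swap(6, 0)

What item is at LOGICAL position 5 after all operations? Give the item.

Answer: B

Derivation:
After op 1 (rotate(-3)): offset=5, physical=[A,B,C,D,E,F,G,H], logical=[F,G,H,A,B,C,D,E]
After op 2 (rotate(-2)): offset=3, physical=[A,B,C,D,E,F,G,H], logical=[D,E,F,G,H,A,B,C]
After op 3 (rotate(-3)): offset=0, physical=[A,B,C,D,E,F,G,H], logical=[A,B,C,D,E,F,G,H]
After op 4 (swap(1, 5)): offset=0, physical=[A,F,C,D,E,B,G,H], logical=[A,F,C,D,E,B,G,H]
After op 5 (swap(1, 7)): offset=0, physical=[A,H,C,D,E,B,G,F], logical=[A,H,C,D,E,B,G,F]
After op 6 (swap(6, 0)): offset=0, physical=[G,H,C,D,E,B,A,F], logical=[G,H,C,D,E,B,A,F]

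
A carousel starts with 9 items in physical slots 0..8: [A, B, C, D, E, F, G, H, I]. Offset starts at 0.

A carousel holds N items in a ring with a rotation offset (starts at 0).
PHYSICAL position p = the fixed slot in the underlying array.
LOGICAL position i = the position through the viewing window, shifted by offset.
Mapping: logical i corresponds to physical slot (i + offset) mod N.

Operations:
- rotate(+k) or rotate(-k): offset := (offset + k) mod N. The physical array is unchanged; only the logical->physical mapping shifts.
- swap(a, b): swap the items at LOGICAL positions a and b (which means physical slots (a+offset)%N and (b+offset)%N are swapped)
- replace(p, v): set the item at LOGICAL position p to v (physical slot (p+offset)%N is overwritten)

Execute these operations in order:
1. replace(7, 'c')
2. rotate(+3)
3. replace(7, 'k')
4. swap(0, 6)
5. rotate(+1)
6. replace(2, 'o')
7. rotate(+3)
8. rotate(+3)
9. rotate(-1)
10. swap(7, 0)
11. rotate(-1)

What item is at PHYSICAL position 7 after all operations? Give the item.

Answer: D

Derivation:
After op 1 (replace(7, 'c')): offset=0, physical=[A,B,C,D,E,F,G,c,I], logical=[A,B,C,D,E,F,G,c,I]
After op 2 (rotate(+3)): offset=3, physical=[A,B,C,D,E,F,G,c,I], logical=[D,E,F,G,c,I,A,B,C]
After op 3 (replace(7, 'k')): offset=3, physical=[A,k,C,D,E,F,G,c,I], logical=[D,E,F,G,c,I,A,k,C]
After op 4 (swap(0, 6)): offset=3, physical=[D,k,C,A,E,F,G,c,I], logical=[A,E,F,G,c,I,D,k,C]
After op 5 (rotate(+1)): offset=4, physical=[D,k,C,A,E,F,G,c,I], logical=[E,F,G,c,I,D,k,C,A]
After op 6 (replace(2, 'o')): offset=4, physical=[D,k,C,A,E,F,o,c,I], logical=[E,F,o,c,I,D,k,C,A]
After op 7 (rotate(+3)): offset=7, physical=[D,k,C,A,E,F,o,c,I], logical=[c,I,D,k,C,A,E,F,o]
After op 8 (rotate(+3)): offset=1, physical=[D,k,C,A,E,F,o,c,I], logical=[k,C,A,E,F,o,c,I,D]
After op 9 (rotate(-1)): offset=0, physical=[D,k,C,A,E,F,o,c,I], logical=[D,k,C,A,E,F,o,c,I]
After op 10 (swap(7, 0)): offset=0, physical=[c,k,C,A,E,F,o,D,I], logical=[c,k,C,A,E,F,o,D,I]
After op 11 (rotate(-1)): offset=8, physical=[c,k,C,A,E,F,o,D,I], logical=[I,c,k,C,A,E,F,o,D]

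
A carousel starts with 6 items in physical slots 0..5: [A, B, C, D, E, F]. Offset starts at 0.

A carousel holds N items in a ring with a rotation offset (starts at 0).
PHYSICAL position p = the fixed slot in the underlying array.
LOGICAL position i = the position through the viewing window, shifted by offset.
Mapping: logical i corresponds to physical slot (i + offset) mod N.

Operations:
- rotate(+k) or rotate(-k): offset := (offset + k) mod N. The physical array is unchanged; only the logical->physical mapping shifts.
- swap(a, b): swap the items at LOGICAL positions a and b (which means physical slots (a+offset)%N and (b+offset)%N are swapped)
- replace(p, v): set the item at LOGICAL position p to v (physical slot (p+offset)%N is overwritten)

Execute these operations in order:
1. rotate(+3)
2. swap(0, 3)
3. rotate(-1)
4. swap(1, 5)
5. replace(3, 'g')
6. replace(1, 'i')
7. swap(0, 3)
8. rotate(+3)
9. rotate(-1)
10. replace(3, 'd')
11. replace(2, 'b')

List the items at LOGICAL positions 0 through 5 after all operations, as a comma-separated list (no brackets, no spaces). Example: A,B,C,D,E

After op 1 (rotate(+3)): offset=3, physical=[A,B,C,D,E,F], logical=[D,E,F,A,B,C]
After op 2 (swap(0, 3)): offset=3, physical=[D,B,C,A,E,F], logical=[A,E,F,D,B,C]
After op 3 (rotate(-1)): offset=2, physical=[D,B,C,A,E,F], logical=[C,A,E,F,D,B]
After op 4 (swap(1, 5)): offset=2, physical=[D,A,C,B,E,F], logical=[C,B,E,F,D,A]
After op 5 (replace(3, 'g')): offset=2, physical=[D,A,C,B,E,g], logical=[C,B,E,g,D,A]
After op 6 (replace(1, 'i')): offset=2, physical=[D,A,C,i,E,g], logical=[C,i,E,g,D,A]
After op 7 (swap(0, 3)): offset=2, physical=[D,A,g,i,E,C], logical=[g,i,E,C,D,A]
After op 8 (rotate(+3)): offset=5, physical=[D,A,g,i,E,C], logical=[C,D,A,g,i,E]
After op 9 (rotate(-1)): offset=4, physical=[D,A,g,i,E,C], logical=[E,C,D,A,g,i]
After op 10 (replace(3, 'd')): offset=4, physical=[D,d,g,i,E,C], logical=[E,C,D,d,g,i]
After op 11 (replace(2, 'b')): offset=4, physical=[b,d,g,i,E,C], logical=[E,C,b,d,g,i]

Answer: E,C,b,d,g,i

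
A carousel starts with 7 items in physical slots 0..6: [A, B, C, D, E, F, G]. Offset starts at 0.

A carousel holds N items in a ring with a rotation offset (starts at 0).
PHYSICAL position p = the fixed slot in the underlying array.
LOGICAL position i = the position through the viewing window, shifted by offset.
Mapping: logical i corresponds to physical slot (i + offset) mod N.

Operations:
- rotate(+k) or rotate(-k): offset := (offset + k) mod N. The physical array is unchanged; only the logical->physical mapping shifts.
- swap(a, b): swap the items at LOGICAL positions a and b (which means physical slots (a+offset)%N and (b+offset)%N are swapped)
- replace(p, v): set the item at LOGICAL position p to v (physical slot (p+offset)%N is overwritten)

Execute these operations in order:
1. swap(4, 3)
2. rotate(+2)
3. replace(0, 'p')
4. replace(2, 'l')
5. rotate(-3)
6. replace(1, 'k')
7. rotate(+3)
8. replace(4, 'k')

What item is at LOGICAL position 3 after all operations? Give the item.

After op 1 (swap(4, 3)): offset=0, physical=[A,B,C,E,D,F,G], logical=[A,B,C,E,D,F,G]
After op 2 (rotate(+2)): offset=2, physical=[A,B,C,E,D,F,G], logical=[C,E,D,F,G,A,B]
After op 3 (replace(0, 'p')): offset=2, physical=[A,B,p,E,D,F,G], logical=[p,E,D,F,G,A,B]
After op 4 (replace(2, 'l')): offset=2, physical=[A,B,p,E,l,F,G], logical=[p,E,l,F,G,A,B]
After op 5 (rotate(-3)): offset=6, physical=[A,B,p,E,l,F,G], logical=[G,A,B,p,E,l,F]
After op 6 (replace(1, 'k')): offset=6, physical=[k,B,p,E,l,F,G], logical=[G,k,B,p,E,l,F]
After op 7 (rotate(+3)): offset=2, physical=[k,B,p,E,l,F,G], logical=[p,E,l,F,G,k,B]
After op 8 (replace(4, 'k')): offset=2, physical=[k,B,p,E,l,F,k], logical=[p,E,l,F,k,k,B]

Answer: F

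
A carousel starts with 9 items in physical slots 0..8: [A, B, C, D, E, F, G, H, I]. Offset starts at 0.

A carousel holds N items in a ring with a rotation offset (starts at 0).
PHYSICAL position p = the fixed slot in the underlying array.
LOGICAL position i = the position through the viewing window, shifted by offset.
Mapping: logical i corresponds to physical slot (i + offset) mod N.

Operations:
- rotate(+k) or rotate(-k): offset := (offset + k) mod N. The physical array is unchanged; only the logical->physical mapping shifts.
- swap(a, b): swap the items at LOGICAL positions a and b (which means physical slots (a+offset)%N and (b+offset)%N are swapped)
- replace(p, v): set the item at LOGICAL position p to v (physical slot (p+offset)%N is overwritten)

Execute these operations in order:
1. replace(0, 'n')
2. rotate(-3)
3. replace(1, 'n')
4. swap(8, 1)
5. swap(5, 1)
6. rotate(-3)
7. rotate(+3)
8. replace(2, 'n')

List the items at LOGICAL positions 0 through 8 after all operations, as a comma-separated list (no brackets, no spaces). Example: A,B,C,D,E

Answer: G,C,n,n,B,F,D,E,n

Derivation:
After op 1 (replace(0, 'n')): offset=0, physical=[n,B,C,D,E,F,G,H,I], logical=[n,B,C,D,E,F,G,H,I]
After op 2 (rotate(-3)): offset=6, physical=[n,B,C,D,E,F,G,H,I], logical=[G,H,I,n,B,C,D,E,F]
After op 3 (replace(1, 'n')): offset=6, physical=[n,B,C,D,E,F,G,n,I], logical=[G,n,I,n,B,C,D,E,F]
After op 4 (swap(8, 1)): offset=6, physical=[n,B,C,D,E,n,G,F,I], logical=[G,F,I,n,B,C,D,E,n]
After op 5 (swap(5, 1)): offset=6, physical=[n,B,F,D,E,n,G,C,I], logical=[G,C,I,n,B,F,D,E,n]
After op 6 (rotate(-3)): offset=3, physical=[n,B,F,D,E,n,G,C,I], logical=[D,E,n,G,C,I,n,B,F]
After op 7 (rotate(+3)): offset=6, physical=[n,B,F,D,E,n,G,C,I], logical=[G,C,I,n,B,F,D,E,n]
After op 8 (replace(2, 'n')): offset=6, physical=[n,B,F,D,E,n,G,C,n], logical=[G,C,n,n,B,F,D,E,n]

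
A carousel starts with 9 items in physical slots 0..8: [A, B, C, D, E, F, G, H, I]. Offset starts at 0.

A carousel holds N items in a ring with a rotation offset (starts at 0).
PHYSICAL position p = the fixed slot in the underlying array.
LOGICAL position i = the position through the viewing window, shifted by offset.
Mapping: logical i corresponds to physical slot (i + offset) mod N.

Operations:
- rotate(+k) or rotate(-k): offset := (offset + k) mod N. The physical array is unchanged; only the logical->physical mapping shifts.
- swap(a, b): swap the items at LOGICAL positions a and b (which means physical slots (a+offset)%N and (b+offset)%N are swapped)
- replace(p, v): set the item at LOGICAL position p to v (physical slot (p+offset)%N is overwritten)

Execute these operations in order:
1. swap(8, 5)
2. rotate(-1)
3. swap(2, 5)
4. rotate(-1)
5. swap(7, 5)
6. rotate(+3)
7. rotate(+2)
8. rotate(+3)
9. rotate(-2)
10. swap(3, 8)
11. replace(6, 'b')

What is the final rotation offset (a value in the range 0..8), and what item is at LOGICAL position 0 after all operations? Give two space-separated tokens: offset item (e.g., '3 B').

After op 1 (swap(8, 5)): offset=0, physical=[A,B,C,D,E,I,G,H,F], logical=[A,B,C,D,E,I,G,H,F]
After op 2 (rotate(-1)): offset=8, physical=[A,B,C,D,E,I,G,H,F], logical=[F,A,B,C,D,E,I,G,H]
After op 3 (swap(2, 5)): offset=8, physical=[A,E,C,D,B,I,G,H,F], logical=[F,A,E,C,D,B,I,G,H]
After op 4 (rotate(-1)): offset=7, physical=[A,E,C,D,B,I,G,H,F], logical=[H,F,A,E,C,D,B,I,G]
After op 5 (swap(7, 5)): offset=7, physical=[A,E,C,I,B,D,G,H,F], logical=[H,F,A,E,C,I,B,D,G]
After op 6 (rotate(+3)): offset=1, physical=[A,E,C,I,B,D,G,H,F], logical=[E,C,I,B,D,G,H,F,A]
After op 7 (rotate(+2)): offset=3, physical=[A,E,C,I,B,D,G,H,F], logical=[I,B,D,G,H,F,A,E,C]
After op 8 (rotate(+3)): offset=6, physical=[A,E,C,I,B,D,G,H,F], logical=[G,H,F,A,E,C,I,B,D]
After op 9 (rotate(-2)): offset=4, physical=[A,E,C,I,B,D,G,H,F], logical=[B,D,G,H,F,A,E,C,I]
After op 10 (swap(3, 8)): offset=4, physical=[A,E,C,H,B,D,G,I,F], logical=[B,D,G,I,F,A,E,C,H]
After op 11 (replace(6, 'b')): offset=4, physical=[A,b,C,H,B,D,G,I,F], logical=[B,D,G,I,F,A,b,C,H]

Answer: 4 B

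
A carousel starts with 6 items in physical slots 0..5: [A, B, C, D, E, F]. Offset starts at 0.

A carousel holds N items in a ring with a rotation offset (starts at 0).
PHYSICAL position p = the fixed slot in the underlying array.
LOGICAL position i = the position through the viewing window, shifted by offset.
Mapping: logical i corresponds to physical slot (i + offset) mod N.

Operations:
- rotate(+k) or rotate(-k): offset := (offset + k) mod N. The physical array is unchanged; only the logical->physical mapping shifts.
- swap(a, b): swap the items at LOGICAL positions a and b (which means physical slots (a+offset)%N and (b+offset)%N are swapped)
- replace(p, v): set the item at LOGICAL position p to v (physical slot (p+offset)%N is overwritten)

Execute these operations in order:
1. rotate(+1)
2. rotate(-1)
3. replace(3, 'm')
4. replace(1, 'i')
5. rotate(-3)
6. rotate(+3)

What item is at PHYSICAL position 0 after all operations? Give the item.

After op 1 (rotate(+1)): offset=1, physical=[A,B,C,D,E,F], logical=[B,C,D,E,F,A]
After op 2 (rotate(-1)): offset=0, physical=[A,B,C,D,E,F], logical=[A,B,C,D,E,F]
After op 3 (replace(3, 'm')): offset=0, physical=[A,B,C,m,E,F], logical=[A,B,C,m,E,F]
After op 4 (replace(1, 'i')): offset=0, physical=[A,i,C,m,E,F], logical=[A,i,C,m,E,F]
After op 5 (rotate(-3)): offset=3, physical=[A,i,C,m,E,F], logical=[m,E,F,A,i,C]
After op 6 (rotate(+3)): offset=0, physical=[A,i,C,m,E,F], logical=[A,i,C,m,E,F]

Answer: A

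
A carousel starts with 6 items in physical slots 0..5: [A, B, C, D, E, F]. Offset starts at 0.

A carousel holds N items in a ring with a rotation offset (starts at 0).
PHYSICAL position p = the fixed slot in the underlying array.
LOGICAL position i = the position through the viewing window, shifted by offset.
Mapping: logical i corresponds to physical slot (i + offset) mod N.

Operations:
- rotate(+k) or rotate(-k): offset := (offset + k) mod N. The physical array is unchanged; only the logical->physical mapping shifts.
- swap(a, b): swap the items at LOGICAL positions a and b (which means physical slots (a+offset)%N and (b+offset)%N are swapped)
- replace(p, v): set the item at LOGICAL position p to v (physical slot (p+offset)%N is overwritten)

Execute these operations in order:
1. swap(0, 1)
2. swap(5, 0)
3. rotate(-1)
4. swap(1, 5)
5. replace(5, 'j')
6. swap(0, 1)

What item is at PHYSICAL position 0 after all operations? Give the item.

After op 1 (swap(0, 1)): offset=0, physical=[B,A,C,D,E,F], logical=[B,A,C,D,E,F]
After op 2 (swap(5, 0)): offset=0, physical=[F,A,C,D,E,B], logical=[F,A,C,D,E,B]
After op 3 (rotate(-1)): offset=5, physical=[F,A,C,D,E,B], logical=[B,F,A,C,D,E]
After op 4 (swap(1, 5)): offset=5, physical=[E,A,C,D,F,B], logical=[B,E,A,C,D,F]
After op 5 (replace(5, 'j')): offset=5, physical=[E,A,C,D,j,B], logical=[B,E,A,C,D,j]
After op 6 (swap(0, 1)): offset=5, physical=[B,A,C,D,j,E], logical=[E,B,A,C,D,j]

Answer: B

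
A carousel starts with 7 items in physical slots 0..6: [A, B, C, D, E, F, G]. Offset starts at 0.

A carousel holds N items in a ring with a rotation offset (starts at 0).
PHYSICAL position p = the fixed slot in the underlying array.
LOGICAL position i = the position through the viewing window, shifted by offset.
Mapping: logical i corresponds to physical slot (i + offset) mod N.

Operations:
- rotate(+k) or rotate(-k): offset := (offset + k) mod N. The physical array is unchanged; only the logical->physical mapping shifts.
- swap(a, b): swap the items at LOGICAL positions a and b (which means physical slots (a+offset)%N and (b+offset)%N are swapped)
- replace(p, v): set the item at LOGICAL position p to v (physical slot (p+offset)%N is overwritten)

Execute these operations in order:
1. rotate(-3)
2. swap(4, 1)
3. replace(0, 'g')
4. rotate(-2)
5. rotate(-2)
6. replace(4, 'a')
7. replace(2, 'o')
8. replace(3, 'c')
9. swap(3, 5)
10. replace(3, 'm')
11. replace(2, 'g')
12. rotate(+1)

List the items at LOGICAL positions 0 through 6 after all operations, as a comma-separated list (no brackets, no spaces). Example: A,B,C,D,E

After op 1 (rotate(-3)): offset=4, physical=[A,B,C,D,E,F,G], logical=[E,F,G,A,B,C,D]
After op 2 (swap(4, 1)): offset=4, physical=[A,F,C,D,E,B,G], logical=[E,B,G,A,F,C,D]
After op 3 (replace(0, 'g')): offset=4, physical=[A,F,C,D,g,B,G], logical=[g,B,G,A,F,C,D]
After op 4 (rotate(-2)): offset=2, physical=[A,F,C,D,g,B,G], logical=[C,D,g,B,G,A,F]
After op 5 (rotate(-2)): offset=0, physical=[A,F,C,D,g,B,G], logical=[A,F,C,D,g,B,G]
After op 6 (replace(4, 'a')): offset=0, physical=[A,F,C,D,a,B,G], logical=[A,F,C,D,a,B,G]
After op 7 (replace(2, 'o')): offset=0, physical=[A,F,o,D,a,B,G], logical=[A,F,o,D,a,B,G]
After op 8 (replace(3, 'c')): offset=0, physical=[A,F,o,c,a,B,G], logical=[A,F,o,c,a,B,G]
After op 9 (swap(3, 5)): offset=0, physical=[A,F,o,B,a,c,G], logical=[A,F,o,B,a,c,G]
After op 10 (replace(3, 'm')): offset=0, physical=[A,F,o,m,a,c,G], logical=[A,F,o,m,a,c,G]
After op 11 (replace(2, 'g')): offset=0, physical=[A,F,g,m,a,c,G], logical=[A,F,g,m,a,c,G]
After op 12 (rotate(+1)): offset=1, physical=[A,F,g,m,a,c,G], logical=[F,g,m,a,c,G,A]

Answer: F,g,m,a,c,G,A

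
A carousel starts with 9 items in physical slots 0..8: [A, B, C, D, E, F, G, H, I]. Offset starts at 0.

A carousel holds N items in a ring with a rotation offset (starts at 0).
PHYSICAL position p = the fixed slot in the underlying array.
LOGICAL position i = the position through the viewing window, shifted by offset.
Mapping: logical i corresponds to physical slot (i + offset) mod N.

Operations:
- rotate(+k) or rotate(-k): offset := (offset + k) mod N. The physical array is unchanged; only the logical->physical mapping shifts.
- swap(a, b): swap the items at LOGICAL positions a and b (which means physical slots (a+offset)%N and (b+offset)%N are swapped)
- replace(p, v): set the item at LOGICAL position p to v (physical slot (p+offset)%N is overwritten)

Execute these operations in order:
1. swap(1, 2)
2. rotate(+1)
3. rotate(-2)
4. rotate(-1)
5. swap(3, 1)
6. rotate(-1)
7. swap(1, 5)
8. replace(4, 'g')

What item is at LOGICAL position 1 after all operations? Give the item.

Answer: B

Derivation:
After op 1 (swap(1, 2)): offset=0, physical=[A,C,B,D,E,F,G,H,I], logical=[A,C,B,D,E,F,G,H,I]
After op 2 (rotate(+1)): offset=1, physical=[A,C,B,D,E,F,G,H,I], logical=[C,B,D,E,F,G,H,I,A]
After op 3 (rotate(-2)): offset=8, physical=[A,C,B,D,E,F,G,H,I], logical=[I,A,C,B,D,E,F,G,H]
After op 4 (rotate(-1)): offset=7, physical=[A,C,B,D,E,F,G,H,I], logical=[H,I,A,C,B,D,E,F,G]
After op 5 (swap(3, 1)): offset=7, physical=[A,I,B,D,E,F,G,H,C], logical=[H,C,A,I,B,D,E,F,G]
After op 6 (rotate(-1)): offset=6, physical=[A,I,B,D,E,F,G,H,C], logical=[G,H,C,A,I,B,D,E,F]
After op 7 (swap(1, 5)): offset=6, physical=[A,I,H,D,E,F,G,B,C], logical=[G,B,C,A,I,H,D,E,F]
After op 8 (replace(4, 'g')): offset=6, physical=[A,g,H,D,E,F,G,B,C], logical=[G,B,C,A,g,H,D,E,F]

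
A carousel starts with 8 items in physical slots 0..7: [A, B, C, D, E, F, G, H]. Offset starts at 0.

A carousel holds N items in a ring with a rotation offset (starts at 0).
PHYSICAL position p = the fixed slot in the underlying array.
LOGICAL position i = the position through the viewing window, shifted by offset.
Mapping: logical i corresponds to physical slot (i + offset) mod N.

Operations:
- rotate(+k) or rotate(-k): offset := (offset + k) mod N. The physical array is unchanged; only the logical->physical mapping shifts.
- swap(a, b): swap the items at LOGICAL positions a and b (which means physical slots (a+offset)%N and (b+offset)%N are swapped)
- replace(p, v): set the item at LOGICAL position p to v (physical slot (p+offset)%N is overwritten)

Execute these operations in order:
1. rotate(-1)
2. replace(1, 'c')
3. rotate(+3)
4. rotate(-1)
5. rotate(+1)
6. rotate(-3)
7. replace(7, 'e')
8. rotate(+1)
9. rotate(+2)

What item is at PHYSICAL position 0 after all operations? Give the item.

After op 1 (rotate(-1)): offset=7, physical=[A,B,C,D,E,F,G,H], logical=[H,A,B,C,D,E,F,G]
After op 2 (replace(1, 'c')): offset=7, physical=[c,B,C,D,E,F,G,H], logical=[H,c,B,C,D,E,F,G]
After op 3 (rotate(+3)): offset=2, physical=[c,B,C,D,E,F,G,H], logical=[C,D,E,F,G,H,c,B]
After op 4 (rotate(-1)): offset=1, physical=[c,B,C,D,E,F,G,H], logical=[B,C,D,E,F,G,H,c]
After op 5 (rotate(+1)): offset=2, physical=[c,B,C,D,E,F,G,H], logical=[C,D,E,F,G,H,c,B]
After op 6 (rotate(-3)): offset=7, physical=[c,B,C,D,E,F,G,H], logical=[H,c,B,C,D,E,F,G]
After op 7 (replace(7, 'e')): offset=7, physical=[c,B,C,D,E,F,e,H], logical=[H,c,B,C,D,E,F,e]
After op 8 (rotate(+1)): offset=0, physical=[c,B,C,D,E,F,e,H], logical=[c,B,C,D,E,F,e,H]
After op 9 (rotate(+2)): offset=2, physical=[c,B,C,D,E,F,e,H], logical=[C,D,E,F,e,H,c,B]

Answer: c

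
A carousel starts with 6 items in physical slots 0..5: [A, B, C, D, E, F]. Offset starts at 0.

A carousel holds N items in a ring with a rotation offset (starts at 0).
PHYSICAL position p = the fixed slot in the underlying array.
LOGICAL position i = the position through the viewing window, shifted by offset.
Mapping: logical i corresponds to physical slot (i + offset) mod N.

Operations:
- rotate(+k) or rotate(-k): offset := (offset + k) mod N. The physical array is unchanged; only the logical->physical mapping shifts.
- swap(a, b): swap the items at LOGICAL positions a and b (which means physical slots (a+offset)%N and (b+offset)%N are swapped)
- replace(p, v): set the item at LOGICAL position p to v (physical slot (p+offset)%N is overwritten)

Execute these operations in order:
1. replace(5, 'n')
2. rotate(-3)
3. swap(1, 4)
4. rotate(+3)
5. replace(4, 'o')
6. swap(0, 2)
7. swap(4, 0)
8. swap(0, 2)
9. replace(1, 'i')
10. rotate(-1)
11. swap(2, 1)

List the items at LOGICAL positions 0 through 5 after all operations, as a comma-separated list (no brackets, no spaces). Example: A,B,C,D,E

Answer: n,i,A,o,D,C

Derivation:
After op 1 (replace(5, 'n')): offset=0, physical=[A,B,C,D,E,n], logical=[A,B,C,D,E,n]
After op 2 (rotate(-3)): offset=3, physical=[A,B,C,D,E,n], logical=[D,E,n,A,B,C]
After op 3 (swap(1, 4)): offset=3, physical=[A,E,C,D,B,n], logical=[D,B,n,A,E,C]
After op 4 (rotate(+3)): offset=0, physical=[A,E,C,D,B,n], logical=[A,E,C,D,B,n]
After op 5 (replace(4, 'o')): offset=0, physical=[A,E,C,D,o,n], logical=[A,E,C,D,o,n]
After op 6 (swap(0, 2)): offset=0, physical=[C,E,A,D,o,n], logical=[C,E,A,D,o,n]
After op 7 (swap(4, 0)): offset=0, physical=[o,E,A,D,C,n], logical=[o,E,A,D,C,n]
After op 8 (swap(0, 2)): offset=0, physical=[A,E,o,D,C,n], logical=[A,E,o,D,C,n]
After op 9 (replace(1, 'i')): offset=0, physical=[A,i,o,D,C,n], logical=[A,i,o,D,C,n]
After op 10 (rotate(-1)): offset=5, physical=[A,i,o,D,C,n], logical=[n,A,i,o,D,C]
After op 11 (swap(2, 1)): offset=5, physical=[i,A,o,D,C,n], logical=[n,i,A,o,D,C]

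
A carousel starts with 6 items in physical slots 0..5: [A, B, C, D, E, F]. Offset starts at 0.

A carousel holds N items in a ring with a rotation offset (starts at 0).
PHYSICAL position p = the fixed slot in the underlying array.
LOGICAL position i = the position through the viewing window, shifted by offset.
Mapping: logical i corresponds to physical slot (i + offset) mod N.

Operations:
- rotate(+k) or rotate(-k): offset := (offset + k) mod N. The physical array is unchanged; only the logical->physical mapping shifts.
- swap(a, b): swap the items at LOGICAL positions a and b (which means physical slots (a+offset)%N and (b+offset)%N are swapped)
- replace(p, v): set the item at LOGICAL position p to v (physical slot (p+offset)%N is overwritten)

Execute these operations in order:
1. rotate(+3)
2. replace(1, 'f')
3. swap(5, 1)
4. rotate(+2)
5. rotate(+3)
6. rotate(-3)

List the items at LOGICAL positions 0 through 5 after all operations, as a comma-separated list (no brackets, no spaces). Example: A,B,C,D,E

Answer: F,A,B,f,D,C

Derivation:
After op 1 (rotate(+3)): offset=3, physical=[A,B,C,D,E,F], logical=[D,E,F,A,B,C]
After op 2 (replace(1, 'f')): offset=3, physical=[A,B,C,D,f,F], logical=[D,f,F,A,B,C]
After op 3 (swap(5, 1)): offset=3, physical=[A,B,f,D,C,F], logical=[D,C,F,A,B,f]
After op 4 (rotate(+2)): offset=5, physical=[A,B,f,D,C,F], logical=[F,A,B,f,D,C]
After op 5 (rotate(+3)): offset=2, physical=[A,B,f,D,C,F], logical=[f,D,C,F,A,B]
After op 6 (rotate(-3)): offset=5, physical=[A,B,f,D,C,F], logical=[F,A,B,f,D,C]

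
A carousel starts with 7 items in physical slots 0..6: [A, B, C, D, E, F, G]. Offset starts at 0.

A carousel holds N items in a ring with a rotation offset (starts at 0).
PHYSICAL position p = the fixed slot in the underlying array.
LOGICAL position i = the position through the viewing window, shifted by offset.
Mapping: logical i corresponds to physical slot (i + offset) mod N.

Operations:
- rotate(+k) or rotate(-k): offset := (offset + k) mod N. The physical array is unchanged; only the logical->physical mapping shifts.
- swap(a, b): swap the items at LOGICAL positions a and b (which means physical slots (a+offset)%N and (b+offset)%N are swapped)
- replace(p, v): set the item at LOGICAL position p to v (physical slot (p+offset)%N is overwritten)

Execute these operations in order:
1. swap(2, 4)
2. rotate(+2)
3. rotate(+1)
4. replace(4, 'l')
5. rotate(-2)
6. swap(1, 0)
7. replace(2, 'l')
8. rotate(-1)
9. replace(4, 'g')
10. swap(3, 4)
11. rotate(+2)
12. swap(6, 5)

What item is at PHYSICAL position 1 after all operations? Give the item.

Answer: l

Derivation:
After op 1 (swap(2, 4)): offset=0, physical=[A,B,E,D,C,F,G], logical=[A,B,E,D,C,F,G]
After op 2 (rotate(+2)): offset=2, physical=[A,B,E,D,C,F,G], logical=[E,D,C,F,G,A,B]
After op 3 (rotate(+1)): offset=3, physical=[A,B,E,D,C,F,G], logical=[D,C,F,G,A,B,E]
After op 4 (replace(4, 'l')): offset=3, physical=[l,B,E,D,C,F,G], logical=[D,C,F,G,l,B,E]
After op 5 (rotate(-2)): offset=1, physical=[l,B,E,D,C,F,G], logical=[B,E,D,C,F,G,l]
After op 6 (swap(1, 0)): offset=1, physical=[l,E,B,D,C,F,G], logical=[E,B,D,C,F,G,l]
After op 7 (replace(2, 'l')): offset=1, physical=[l,E,B,l,C,F,G], logical=[E,B,l,C,F,G,l]
After op 8 (rotate(-1)): offset=0, physical=[l,E,B,l,C,F,G], logical=[l,E,B,l,C,F,G]
After op 9 (replace(4, 'g')): offset=0, physical=[l,E,B,l,g,F,G], logical=[l,E,B,l,g,F,G]
After op 10 (swap(3, 4)): offset=0, physical=[l,E,B,g,l,F,G], logical=[l,E,B,g,l,F,G]
After op 11 (rotate(+2)): offset=2, physical=[l,E,B,g,l,F,G], logical=[B,g,l,F,G,l,E]
After op 12 (swap(6, 5)): offset=2, physical=[E,l,B,g,l,F,G], logical=[B,g,l,F,G,E,l]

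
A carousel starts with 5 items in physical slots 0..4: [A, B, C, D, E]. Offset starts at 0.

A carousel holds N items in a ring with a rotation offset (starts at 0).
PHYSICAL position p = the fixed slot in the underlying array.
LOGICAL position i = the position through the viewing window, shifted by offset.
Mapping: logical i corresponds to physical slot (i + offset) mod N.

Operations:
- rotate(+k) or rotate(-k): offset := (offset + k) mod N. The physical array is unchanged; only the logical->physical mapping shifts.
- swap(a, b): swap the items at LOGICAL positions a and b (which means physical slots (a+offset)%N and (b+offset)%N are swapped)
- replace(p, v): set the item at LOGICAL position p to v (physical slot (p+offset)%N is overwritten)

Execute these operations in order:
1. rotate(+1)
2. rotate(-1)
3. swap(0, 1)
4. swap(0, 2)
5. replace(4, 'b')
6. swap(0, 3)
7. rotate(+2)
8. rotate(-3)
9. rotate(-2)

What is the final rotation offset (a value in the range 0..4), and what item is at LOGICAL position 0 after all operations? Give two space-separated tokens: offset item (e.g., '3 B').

After op 1 (rotate(+1)): offset=1, physical=[A,B,C,D,E], logical=[B,C,D,E,A]
After op 2 (rotate(-1)): offset=0, physical=[A,B,C,D,E], logical=[A,B,C,D,E]
After op 3 (swap(0, 1)): offset=0, physical=[B,A,C,D,E], logical=[B,A,C,D,E]
After op 4 (swap(0, 2)): offset=0, physical=[C,A,B,D,E], logical=[C,A,B,D,E]
After op 5 (replace(4, 'b')): offset=0, physical=[C,A,B,D,b], logical=[C,A,B,D,b]
After op 6 (swap(0, 3)): offset=0, physical=[D,A,B,C,b], logical=[D,A,B,C,b]
After op 7 (rotate(+2)): offset=2, physical=[D,A,B,C,b], logical=[B,C,b,D,A]
After op 8 (rotate(-3)): offset=4, physical=[D,A,B,C,b], logical=[b,D,A,B,C]
After op 9 (rotate(-2)): offset=2, physical=[D,A,B,C,b], logical=[B,C,b,D,A]

Answer: 2 B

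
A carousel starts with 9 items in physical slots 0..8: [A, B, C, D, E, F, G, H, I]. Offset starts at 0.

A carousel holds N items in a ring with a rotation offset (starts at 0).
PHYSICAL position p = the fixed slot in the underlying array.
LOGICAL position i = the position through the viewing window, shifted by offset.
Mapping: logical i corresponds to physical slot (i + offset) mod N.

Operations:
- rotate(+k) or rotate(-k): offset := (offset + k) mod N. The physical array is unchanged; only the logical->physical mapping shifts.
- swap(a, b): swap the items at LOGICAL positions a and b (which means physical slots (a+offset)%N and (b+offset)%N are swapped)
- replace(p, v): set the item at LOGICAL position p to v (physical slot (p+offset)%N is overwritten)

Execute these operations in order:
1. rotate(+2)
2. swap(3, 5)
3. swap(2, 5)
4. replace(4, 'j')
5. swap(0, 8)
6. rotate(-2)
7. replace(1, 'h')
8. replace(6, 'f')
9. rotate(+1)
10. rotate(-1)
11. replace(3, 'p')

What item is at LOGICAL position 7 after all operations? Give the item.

After op 1 (rotate(+2)): offset=2, physical=[A,B,C,D,E,F,G,H,I], logical=[C,D,E,F,G,H,I,A,B]
After op 2 (swap(3, 5)): offset=2, physical=[A,B,C,D,E,H,G,F,I], logical=[C,D,E,H,G,F,I,A,B]
After op 3 (swap(2, 5)): offset=2, physical=[A,B,C,D,F,H,G,E,I], logical=[C,D,F,H,G,E,I,A,B]
After op 4 (replace(4, 'j')): offset=2, physical=[A,B,C,D,F,H,j,E,I], logical=[C,D,F,H,j,E,I,A,B]
After op 5 (swap(0, 8)): offset=2, physical=[A,C,B,D,F,H,j,E,I], logical=[B,D,F,H,j,E,I,A,C]
After op 6 (rotate(-2)): offset=0, physical=[A,C,B,D,F,H,j,E,I], logical=[A,C,B,D,F,H,j,E,I]
After op 7 (replace(1, 'h')): offset=0, physical=[A,h,B,D,F,H,j,E,I], logical=[A,h,B,D,F,H,j,E,I]
After op 8 (replace(6, 'f')): offset=0, physical=[A,h,B,D,F,H,f,E,I], logical=[A,h,B,D,F,H,f,E,I]
After op 9 (rotate(+1)): offset=1, physical=[A,h,B,D,F,H,f,E,I], logical=[h,B,D,F,H,f,E,I,A]
After op 10 (rotate(-1)): offset=0, physical=[A,h,B,D,F,H,f,E,I], logical=[A,h,B,D,F,H,f,E,I]
After op 11 (replace(3, 'p')): offset=0, physical=[A,h,B,p,F,H,f,E,I], logical=[A,h,B,p,F,H,f,E,I]

Answer: E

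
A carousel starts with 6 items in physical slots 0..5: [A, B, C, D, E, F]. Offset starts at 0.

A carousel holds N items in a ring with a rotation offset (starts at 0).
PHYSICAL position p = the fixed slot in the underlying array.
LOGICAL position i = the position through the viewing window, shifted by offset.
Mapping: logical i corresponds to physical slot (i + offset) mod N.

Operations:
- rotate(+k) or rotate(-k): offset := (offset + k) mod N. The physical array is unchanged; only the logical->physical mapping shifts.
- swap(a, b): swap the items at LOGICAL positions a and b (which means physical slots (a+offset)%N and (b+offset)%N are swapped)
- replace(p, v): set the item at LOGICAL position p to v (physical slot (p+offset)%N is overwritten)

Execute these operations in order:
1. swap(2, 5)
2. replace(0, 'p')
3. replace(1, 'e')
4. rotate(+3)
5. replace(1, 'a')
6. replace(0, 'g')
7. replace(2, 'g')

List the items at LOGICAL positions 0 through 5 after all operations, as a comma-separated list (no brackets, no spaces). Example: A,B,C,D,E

Answer: g,a,g,p,e,F

Derivation:
After op 1 (swap(2, 5)): offset=0, physical=[A,B,F,D,E,C], logical=[A,B,F,D,E,C]
After op 2 (replace(0, 'p')): offset=0, physical=[p,B,F,D,E,C], logical=[p,B,F,D,E,C]
After op 3 (replace(1, 'e')): offset=0, physical=[p,e,F,D,E,C], logical=[p,e,F,D,E,C]
After op 4 (rotate(+3)): offset=3, physical=[p,e,F,D,E,C], logical=[D,E,C,p,e,F]
After op 5 (replace(1, 'a')): offset=3, physical=[p,e,F,D,a,C], logical=[D,a,C,p,e,F]
After op 6 (replace(0, 'g')): offset=3, physical=[p,e,F,g,a,C], logical=[g,a,C,p,e,F]
After op 7 (replace(2, 'g')): offset=3, physical=[p,e,F,g,a,g], logical=[g,a,g,p,e,F]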